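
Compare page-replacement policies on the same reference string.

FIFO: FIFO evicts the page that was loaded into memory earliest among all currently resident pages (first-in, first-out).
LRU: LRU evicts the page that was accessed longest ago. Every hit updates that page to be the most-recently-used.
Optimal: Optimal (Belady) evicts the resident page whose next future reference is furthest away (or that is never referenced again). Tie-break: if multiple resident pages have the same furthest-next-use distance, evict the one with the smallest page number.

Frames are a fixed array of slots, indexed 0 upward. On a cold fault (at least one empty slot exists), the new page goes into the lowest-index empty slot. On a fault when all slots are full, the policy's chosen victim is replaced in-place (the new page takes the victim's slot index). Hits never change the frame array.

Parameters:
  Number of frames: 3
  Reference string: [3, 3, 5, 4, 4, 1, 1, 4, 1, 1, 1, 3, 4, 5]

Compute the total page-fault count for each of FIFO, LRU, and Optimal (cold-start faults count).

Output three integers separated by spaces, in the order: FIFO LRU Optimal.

Answer: 6 6 5

Derivation:
--- FIFO ---
  step 0: ref 3 -> FAULT, frames=[3,-,-] (faults so far: 1)
  step 1: ref 3 -> HIT, frames=[3,-,-] (faults so far: 1)
  step 2: ref 5 -> FAULT, frames=[3,5,-] (faults so far: 2)
  step 3: ref 4 -> FAULT, frames=[3,5,4] (faults so far: 3)
  step 4: ref 4 -> HIT, frames=[3,5,4] (faults so far: 3)
  step 5: ref 1 -> FAULT, evict 3, frames=[1,5,4] (faults so far: 4)
  step 6: ref 1 -> HIT, frames=[1,5,4] (faults so far: 4)
  step 7: ref 4 -> HIT, frames=[1,5,4] (faults so far: 4)
  step 8: ref 1 -> HIT, frames=[1,5,4] (faults so far: 4)
  step 9: ref 1 -> HIT, frames=[1,5,4] (faults so far: 4)
  step 10: ref 1 -> HIT, frames=[1,5,4] (faults so far: 4)
  step 11: ref 3 -> FAULT, evict 5, frames=[1,3,4] (faults so far: 5)
  step 12: ref 4 -> HIT, frames=[1,3,4] (faults so far: 5)
  step 13: ref 5 -> FAULT, evict 4, frames=[1,3,5] (faults so far: 6)
  FIFO total faults: 6
--- LRU ---
  step 0: ref 3 -> FAULT, frames=[3,-,-] (faults so far: 1)
  step 1: ref 3 -> HIT, frames=[3,-,-] (faults so far: 1)
  step 2: ref 5 -> FAULT, frames=[3,5,-] (faults so far: 2)
  step 3: ref 4 -> FAULT, frames=[3,5,4] (faults so far: 3)
  step 4: ref 4 -> HIT, frames=[3,5,4] (faults so far: 3)
  step 5: ref 1 -> FAULT, evict 3, frames=[1,5,4] (faults so far: 4)
  step 6: ref 1 -> HIT, frames=[1,5,4] (faults so far: 4)
  step 7: ref 4 -> HIT, frames=[1,5,4] (faults so far: 4)
  step 8: ref 1 -> HIT, frames=[1,5,4] (faults so far: 4)
  step 9: ref 1 -> HIT, frames=[1,5,4] (faults so far: 4)
  step 10: ref 1 -> HIT, frames=[1,5,4] (faults so far: 4)
  step 11: ref 3 -> FAULT, evict 5, frames=[1,3,4] (faults so far: 5)
  step 12: ref 4 -> HIT, frames=[1,3,4] (faults so far: 5)
  step 13: ref 5 -> FAULT, evict 1, frames=[5,3,4] (faults so far: 6)
  LRU total faults: 6
--- Optimal ---
  step 0: ref 3 -> FAULT, frames=[3,-,-] (faults so far: 1)
  step 1: ref 3 -> HIT, frames=[3,-,-] (faults so far: 1)
  step 2: ref 5 -> FAULT, frames=[3,5,-] (faults so far: 2)
  step 3: ref 4 -> FAULT, frames=[3,5,4] (faults so far: 3)
  step 4: ref 4 -> HIT, frames=[3,5,4] (faults so far: 3)
  step 5: ref 1 -> FAULT, evict 5, frames=[3,1,4] (faults so far: 4)
  step 6: ref 1 -> HIT, frames=[3,1,4] (faults so far: 4)
  step 7: ref 4 -> HIT, frames=[3,1,4] (faults so far: 4)
  step 8: ref 1 -> HIT, frames=[3,1,4] (faults so far: 4)
  step 9: ref 1 -> HIT, frames=[3,1,4] (faults so far: 4)
  step 10: ref 1 -> HIT, frames=[3,1,4] (faults so far: 4)
  step 11: ref 3 -> HIT, frames=[3,1,4] (faults so far: 4)
  step 12: ref 4 -> HIT, frames=[3,1,4] (faults so far: 4)
  step 13: ref 5 -> FAULT, evict 1, frames=[3,5,4] (faults so far: 5)
  Optimal total faults: 5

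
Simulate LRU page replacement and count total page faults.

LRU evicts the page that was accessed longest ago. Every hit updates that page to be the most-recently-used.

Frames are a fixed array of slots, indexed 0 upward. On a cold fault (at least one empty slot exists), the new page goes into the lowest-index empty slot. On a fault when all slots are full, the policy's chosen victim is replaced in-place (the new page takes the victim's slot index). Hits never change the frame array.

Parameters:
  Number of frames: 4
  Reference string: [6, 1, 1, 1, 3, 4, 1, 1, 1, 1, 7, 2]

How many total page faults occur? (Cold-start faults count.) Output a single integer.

Answer: 6

Derivation:
Step 0: ref 6 → FAULT, frames=[6,-,-,-]
Step 1: ref 1 → FAULT, frames=[6,1,-,-]
Step 2: ref 1 → HIT, frames=[6,1,-,-]
Step 3: ref 1 → HIT, frames=[6,1,-,-]
Step 4: ref 3 → FAULT, frames=[6,1,3,-]
Step 5: ref 4 → FAULT, frames=[6,1,3,4]
Step 6: ref 1 → HIT, frames=[6,1,3,4]
Step 7: ref 1 → HIT, frames=[6,1,3,4]
Step 8: ref 1 → HIT, frames=[6,1,3,4]
Step 9: ref 1 → HIT, frames=[6,1,3,4]
Step 10: ref 7 → FAULT (evict 6), frames=[7,1,3,4]
Step 11: ref 2 → FAULT (evict 3), frames=[7,1,2,4]
Total faults: 6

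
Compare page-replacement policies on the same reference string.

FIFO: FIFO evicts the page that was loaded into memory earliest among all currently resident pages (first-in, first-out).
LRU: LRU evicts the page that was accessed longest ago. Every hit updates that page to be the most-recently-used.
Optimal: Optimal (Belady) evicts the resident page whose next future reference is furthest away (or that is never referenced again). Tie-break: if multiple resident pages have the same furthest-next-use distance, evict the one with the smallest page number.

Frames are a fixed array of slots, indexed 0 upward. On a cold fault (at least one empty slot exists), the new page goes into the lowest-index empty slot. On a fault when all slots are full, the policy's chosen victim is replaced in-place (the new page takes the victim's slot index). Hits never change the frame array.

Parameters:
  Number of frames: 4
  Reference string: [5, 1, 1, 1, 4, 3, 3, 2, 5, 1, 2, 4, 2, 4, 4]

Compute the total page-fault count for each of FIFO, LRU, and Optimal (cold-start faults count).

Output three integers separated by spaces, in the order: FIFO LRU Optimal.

Answer: 8 8 5

Derivation:
--- FIFO ---
  step 0: ref 5 -> FAULT, frames=[5,-,-,-] (faults so far: 1)
  step 1: ref 1 -> FAULT, frames=[5,1,-,-] (faults so far: 2)
  step 2: ref 1 -> HIT, frames=[5,1,-,-] (faults so far: 2)
  step 3: ref 1 -> HIT, frames=[5,1,-,-] (faults so far: 2)
  step 4: ref 4 -> FAULT, frames=[5,1,4,-] (faults so far: 3)
  step 5: ref 3 -> FAULT, frames=[5,1,4,3] (faults so far: 4)
  step 6: ref 3 -> HIT, frames=[5,1,4,3] (faults so far: 4)
  step 7: ref 2 -> FAULT, evict 5, frames=[2,1,4,3] (faults so far: 5)
  step 8: ref 5 -> FAULT, evict 1, frames=[2,5,4,3] (faults so far: 6)
  step 9: ref 1 -> FAULT, evict 4, frames=[2,5,1,3] (faults so far: 7)
  step 10: ref 2 -> HIT, frames=[2,5,1,3] (faults so far: 7)
  step 11: ref 4 -> FAULT, evict 3, frames=[2,5,1,4] (faults so far: 8)
  step 12: ref 2 -> HIT, frames=[2,5,1,4] (faults so far: 8)
  step 13: ref 4 -> HIT, frames=[2,5,1,4] (faults so far: 8)
  step 14: ref 4 -> HIT, frames=[2,5,1,4] (faults so far: 8)
  FIFO total faults: 8
--- LRU ---
  step 0: ref 5 -> FAULT, frames=[5,-,-,-] (faults so far: 1)
  step 1: ref 1 -> FAULT, frames=[5,1,-,-] (faults so far: 2)
  step 2: ref 1 -> HIT, frames=[5,1,-,-] (faults so far: 2)
  step 3: ref 1 -> HIT, frames=[5,1,-,-] (faults so far: 2)
  step 4: ref 4 -> FAULT, frames=[5,1,4,-] (faults so far: 3)
  step 5: ref 3 -> FAULT, frames=[5,1,4,3] (faults so far: 4)
  step 6: ref 3 -> HIT, frames=[5,1,4,3] (faults so far: 4)
  step 7: ref 2 -> FAULT, evict 5, frames=[2,1,4,3] (faults so far: 5)
  step 8: ref 5 -> FAULT, evict 1, frames=[2,5,4,3] (faults so far: 6)
  step 9: ref 1 -> FAULT, evict 4, frames=[2,5,1,3] (faults so far: 7)
  step 10: ref 2 -> HIT, frames=[2,5,1,3] (faults so far: 7)
  step 11: ref 4 -> FAULT, evict 3, frames=[2,5,1,4] (faults so far: 8)
  step 12: ref 2 -> HIT, frames=[2,5,1,4] (faults so far: 8)
  step 13: ref 4 -> HIT, frames=[2,5,1,4] (faults so far: 8)
  step 14: ref 4 -> HIT, frames=[2,5,1,4] (faults so far: 8)
  LRU total faults: 8
--- Optimal ---
  step 0: ref 5 -> FAULT, frames=[5,-,-,-] (faults so far: 1)
  step 1: ref 1 -> FAULT, frames=[5,1,-,-] (faults so far: 2)
  step 2: ref 1 -> HIT, frames=[5,1,-,-] (faults so far: 2)
  step 3: ref 1 -> HIT, frames=[5,1,-,-] (faults so far: 2)
  step 4: ref 4 -> FAULT, frames=[5,1,4,-] (faults so far: 3)
  step 5: ref 3 -> FAULT, frames=[5,1,4,3] (faults so far: 4)
  step 6: ref 3 -> HIT, frames=[5,1,4,3] (faults so far: 4)
  step 7: ref 2 -> FAULT, evict 3, frames=[5,1,4,2] (faults so far: 5)
  step 8: ref 5 -> HIT, frames=[5,1,4,2] (faults so far: 5)
  step 9: ref 1 -> HIT, frames=[5,1,4,2] (faults so far: 5)
  step 10: ref 2 -> HIT, frames=[5,1,4,2] (faults so far: 5)
  step 11: ref 4 -> HIT, frames=[5,1,4,2] (faults so far: 5)
  step 12: ref 2 -> HIT, frames=[5,1,4,2] (faults so far: 5)
  step 13: ref 4 -> HIT, frames=[5,1,4,2] (faults so far: 5)
  step 14: ref 4 -> HIT, frames=[5,1,4,2] (faults so far: 5)
  Optimal total faults: 5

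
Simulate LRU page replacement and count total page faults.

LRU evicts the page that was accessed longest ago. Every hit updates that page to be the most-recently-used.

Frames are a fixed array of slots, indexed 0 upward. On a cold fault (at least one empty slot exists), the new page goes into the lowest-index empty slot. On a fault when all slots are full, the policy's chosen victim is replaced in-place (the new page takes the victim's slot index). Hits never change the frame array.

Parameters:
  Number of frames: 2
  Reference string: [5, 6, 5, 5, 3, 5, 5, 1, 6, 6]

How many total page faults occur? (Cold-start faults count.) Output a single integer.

Answer: 5

Derivation:
Step 0: ref 5 → FAULT, frames=[5,-]
Step 1: ref 6 → FAULT, frames=[5,6]
Step 2: ref 5 → HIT, frames=[5,6]
Step 3: ref 5 → HIT, frames=[5,6]
Step 4: ref 3 → FAULT (evict 6), frames=[5,3]
Step 5: ref 5 → HIT, frames=[5,3]
Step 6: ref 5 → HIT, frames=[5,3]
Step 7: ref 1 → FAULT (evict 3), frames=[5,1]
Step 8: ref 6 → FAULT (evict 5), frames=[6,1]
Step 9: ref 6 → HIT, frames=[6,1]
Total faults: 5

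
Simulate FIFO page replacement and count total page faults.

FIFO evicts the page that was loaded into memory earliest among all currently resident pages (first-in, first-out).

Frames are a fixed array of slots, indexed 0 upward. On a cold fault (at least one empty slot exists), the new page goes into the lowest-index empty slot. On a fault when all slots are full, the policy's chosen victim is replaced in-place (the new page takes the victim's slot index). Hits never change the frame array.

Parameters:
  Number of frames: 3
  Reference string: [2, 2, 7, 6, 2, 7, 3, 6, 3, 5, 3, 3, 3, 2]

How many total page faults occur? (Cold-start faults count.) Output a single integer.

Answer: 6

Derivation:
Step 0: ref 2 → FAULT, frames=[2,-,-]
Step 1: ref 2 → HIT, frames=[2,-,-]
Step 2: ref 7 → FAULT, frames=[2,7,-]
Step 3: ref 6 → FAULT, frames=[2,7,6]
Step 4: ref 2 → HIT, frames=[2,7,6]
Step 5: ref 7 → HIT, frames=[2,7,6]
Step 6: ref 3 → FAULT (evict 2), frames=[3,7,6]
Step 7: ref 6 → HIT, frames=[3,7,6]
Step 8: ref 3 → HIT, frames=[3,7,6]
Step 9: ref 5 → FAULT (evict 7), frames=[3,5,6]
Step 10: ref 3 → HIT, frames=[3,5,6]
Step 11: ref 3 → HIT, frames=[3,5,6]
Step 12: ref 3 → HIT, frames=[3,5,6]
Step 13: ref 2 → FAULT (evict 6), frames=[3,5,2]
Total faults: 6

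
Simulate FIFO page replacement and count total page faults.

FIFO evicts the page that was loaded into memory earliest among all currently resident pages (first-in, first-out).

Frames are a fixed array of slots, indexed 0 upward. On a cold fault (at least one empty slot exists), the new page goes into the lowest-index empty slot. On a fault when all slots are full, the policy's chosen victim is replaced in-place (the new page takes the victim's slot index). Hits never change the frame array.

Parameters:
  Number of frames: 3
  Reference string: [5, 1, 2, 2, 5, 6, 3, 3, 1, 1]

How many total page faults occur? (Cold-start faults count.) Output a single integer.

Answer: 6

Derivation:
Step 0: ref 5 → FAULT, frames=[5,-,-]
Step 1: ref 1 → FAULT, frames=[5,1,-]
Step 2: ref 2 → FAULT, frames=[5,1,2]
Step 3: ref 2 → HIT, frames=[5,1,2]
Step 4: ref 5 → HIT, frames=[5,1,2]
Step 5: ref 6 → FAULT (evict 5), frames=[6,1,2]
Step 6: ref 3 → FAULT (evict 1), frames=[6,3,2]
Step 7: ref 3 → HIT, frames=[6,3,2]
Step 8: ref 1 → FAULT (evict 2), frames=[6,3,1]
Step 9: ref 1 → HIT, frames=[6,3,1]
Total faults: 6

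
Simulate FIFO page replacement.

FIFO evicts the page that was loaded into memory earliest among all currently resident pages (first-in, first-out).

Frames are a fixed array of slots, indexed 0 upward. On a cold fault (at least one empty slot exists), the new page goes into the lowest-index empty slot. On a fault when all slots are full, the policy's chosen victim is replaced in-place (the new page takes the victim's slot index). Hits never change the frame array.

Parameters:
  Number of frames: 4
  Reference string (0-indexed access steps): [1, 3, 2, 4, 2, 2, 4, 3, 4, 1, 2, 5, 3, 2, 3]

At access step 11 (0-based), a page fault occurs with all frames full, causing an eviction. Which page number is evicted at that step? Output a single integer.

Answer: 1

Derivation:
Step 0: ref 1 -> FAULT, frames=[1,-,-,-]
Step 1: ref 3 -> FAULT, frames=[1,3,-,-]
Step 2: ref 2 -> FAULT, frames=[1,3,2,-]
Step 3: ref 4 -> FAULT, frames=[1,3,2,4]
Step 4: ref 2 -> HIT, frames=[1,3,2,4]
Step 5: ref 2 -> HIT, frames=[1,3,2,4]
Step 6: ref 4 -> HIT, frames=[1,3,2,4]
Step 7: ref 3 -> HIT, frames=[1,3,2,4]
Step 8: ref 4 -> HIT, frames=[1,3,2,4]
Step 9: ref 1 -> HIT, frames=[1,3,2,4]
Step 10: ref 2 -> HIT, frames=[1,3,2,4]
Step 11: ref 5 -> FAULT, evict 1, frames=[5,3,2,4]
At step 11: evicted page 1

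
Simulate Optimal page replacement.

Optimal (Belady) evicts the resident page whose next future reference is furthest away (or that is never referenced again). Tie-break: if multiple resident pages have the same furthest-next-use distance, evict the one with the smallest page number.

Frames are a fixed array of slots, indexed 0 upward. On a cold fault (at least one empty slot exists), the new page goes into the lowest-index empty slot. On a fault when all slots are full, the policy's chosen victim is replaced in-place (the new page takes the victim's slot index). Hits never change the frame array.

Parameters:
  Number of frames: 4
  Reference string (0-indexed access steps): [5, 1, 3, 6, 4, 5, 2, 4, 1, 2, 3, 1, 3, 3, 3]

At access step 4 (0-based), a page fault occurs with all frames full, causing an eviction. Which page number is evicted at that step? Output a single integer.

Step 0: ref 5 -> FAULT, frames=[5,-,-,-]
Step 1: ref 1 -> FAULT, frames=[5,1,-,-]
Step 2: ref 3 -> FAULT, frames=[5,1,3,-]
Step 3: ref 6 -> FAULT, frames=[5,1,3,6]
Step 4: ref 4 -> FAULT, evict 6, frames=[5,1,3,4]
At step 4: evicted page 6

Answer: 6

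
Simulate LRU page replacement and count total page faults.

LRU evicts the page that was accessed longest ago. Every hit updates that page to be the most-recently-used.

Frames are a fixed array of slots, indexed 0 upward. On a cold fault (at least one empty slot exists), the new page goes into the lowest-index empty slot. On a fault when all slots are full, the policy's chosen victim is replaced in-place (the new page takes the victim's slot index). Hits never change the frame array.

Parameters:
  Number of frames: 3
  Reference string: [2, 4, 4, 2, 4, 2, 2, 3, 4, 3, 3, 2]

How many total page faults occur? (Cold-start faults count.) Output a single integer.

Answer: 3

Derivation:
Step 0: ref 2 → FAULT, frames=[2,-,-]
Step 1: ref 4 → FAULT, frames=[2,4,-]
Step 2: ref 4 → HIT, frames=[2,4,-]
Step 3: ref 2 → HIT, frames=[2,4,-]
Step 4: ref 4 → HIT, frames=[2,4,-]
Step 5: ref 2 → HIT, frames=[2,4,-]
Step 6: ref 2 → HIT, frames=[2,4,-]
Step 7: ref 3 → FAULT, frames=[2,4,3]
Step 8: ref 4 → HIT, frames=[2,4,3]
Step 9: ref 3 → HIT, frames=[2,4,3]
Step 10: ref 3 → HIT, frames=[2,4,3]
Step 11: ref 2 → HIT, frames=[2,4,3]
Total faults: 3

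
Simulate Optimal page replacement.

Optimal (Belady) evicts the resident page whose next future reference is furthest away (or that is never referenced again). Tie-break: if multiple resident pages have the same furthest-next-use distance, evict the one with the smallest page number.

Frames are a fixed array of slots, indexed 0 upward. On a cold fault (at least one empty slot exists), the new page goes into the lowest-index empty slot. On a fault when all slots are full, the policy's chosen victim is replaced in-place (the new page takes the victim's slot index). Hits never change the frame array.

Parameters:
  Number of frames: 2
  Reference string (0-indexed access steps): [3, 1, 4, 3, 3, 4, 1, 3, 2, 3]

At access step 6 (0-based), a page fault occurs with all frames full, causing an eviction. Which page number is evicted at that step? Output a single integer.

Answer: 4

Derivation:
Step 0: ref 3 -> FAULT, frames=[3,-]
Step 1: ref 1 -> FAULT, frames=[3,1]
Step 2: ref 4 -> FAULT, evict 1, frames=[3,4]
Step 3: ref 3 -> HIT, frames=[3,4]
Step 4: ref 3 -> HIT, frames=[3,4]
Step 5: ref 4 -> HIT, frames=[3,4]
Step 6: ref 1 -> FAULT, evict 4, frames=[3,1]
At step 6: evicted page 4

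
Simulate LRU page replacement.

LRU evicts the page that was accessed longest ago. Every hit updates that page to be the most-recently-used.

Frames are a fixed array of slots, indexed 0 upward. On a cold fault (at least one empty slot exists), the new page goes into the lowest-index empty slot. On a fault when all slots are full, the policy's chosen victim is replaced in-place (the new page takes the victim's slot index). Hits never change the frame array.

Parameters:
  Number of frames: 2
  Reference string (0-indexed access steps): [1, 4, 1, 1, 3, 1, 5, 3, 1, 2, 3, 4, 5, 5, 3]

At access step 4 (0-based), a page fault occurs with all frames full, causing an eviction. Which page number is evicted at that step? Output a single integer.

Step 0: ref 1 -> FAULT, frames=[1,-]
Step 1: ref 4 -> FAULT, frames=[1,4]
Step 2: ref 1 -> HIT, frames=[1,4]
Step 3: ref 1 -> HIT, frames=[1,4]
Step 4: ref 3 -> FAULT, evict 4, frames=[1,3]
At step 4: evicted page 4

Answer: 4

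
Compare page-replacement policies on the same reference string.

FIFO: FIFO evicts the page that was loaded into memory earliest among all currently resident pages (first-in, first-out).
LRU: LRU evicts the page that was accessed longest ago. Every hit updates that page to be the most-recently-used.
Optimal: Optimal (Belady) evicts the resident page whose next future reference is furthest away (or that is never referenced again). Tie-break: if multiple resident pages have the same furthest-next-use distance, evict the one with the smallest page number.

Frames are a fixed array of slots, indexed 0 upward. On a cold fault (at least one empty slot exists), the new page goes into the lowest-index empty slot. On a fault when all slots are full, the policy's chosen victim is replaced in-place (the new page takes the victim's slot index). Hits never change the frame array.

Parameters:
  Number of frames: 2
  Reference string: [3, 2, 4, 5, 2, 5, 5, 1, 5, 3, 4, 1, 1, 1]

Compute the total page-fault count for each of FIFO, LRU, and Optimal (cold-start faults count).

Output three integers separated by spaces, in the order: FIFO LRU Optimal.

Answer: 10 9 7

Derivation:
--- FIFO ---
  step 0: ref 3 -> FAULT, frames=[3,-] (faults so far: 1)
  step 1: ref 2 -> FAULT, frames=[3,2] (faults so far: 2)
  step 2: ref 4 -> FAULT, evict 3, frames=[4,2] (faults so far: 3)
  step 3: ref 5 -> FAULT, evict 2, frames=[4,5] (faults so far: 4)
  step 4: ref 2 -> FAULT, evict 4, frames=[2,5] (faults so far: 5)
  step 5: ref 5 -> HIT, frames=[2,5] (faults so far: 5)
  step 6: ref 5 -> HIT, frames=[2,5] (faults so far: 5)
  step 7: ref 1 -> FAULT, evict 5, frames=[2,1] (faults so far: 6)
  step 8: ref 5 -> FAULT, evict 2, frames=[5,1] (faults so far: 7)
  step 9: ref 3 -> FAULT, evict 1, frames=[5,3] (faults so far: 8)
  step 10: ref 4 -> FAULT, evict 5, frames=[4,3] (faults so far: 9)
  step 11: ref 1 -> FAULT, evict 3, frames=[4,1] (faults so far: 10)
  step 12: ref 1 -> HIT, frames=[4,1] (faults so far: 10)
  step 13: ref 1 -> HIT, frames=[4,1] (faults so far: 10)
  FIFO total faults: 10
--- LRU ---
  step 0: ref 3 -> FAULT, frames=[3,-] (faults so far: 1)
  step 1: ref 2 -> FAULT, frames=[3,2] (faults so far: 2)
  step 2: ref 4 -> FAULT, evict 3, frames=[4,2] (faults so far: 3)
  step 3: ref 5 -> FAULT, evict 2, frames=[4,5] (faults so far: 4)
  step 4: ref 2 -> FAULT, evict 4, frames=[2,5] (faults so far: 5)
  step 5: ref 5 -> HIT, frames=[2,5] (faults so far: 5)
  step 6: ref 5 -> HIT, frames=[2,5] (faults so far: 5)
  step 7: ref 1 -> FAULT, evict 2, frames=[1,5] (faults so far: 6)
  step 8: ref 5 -> HIT, frames=[1,5] (faults so far: 6)
  step 9: ref 3 -> FAULT, evict 1, frames=[3,5] (faults so far: 7)
  step 10: ref 4 -> FAULT, evict 5, frames=[3,4] (faults so far: 8)
  step 11: ref 1 -> FAULT, evict 3, frames=[1,4] (faults so far: 9)
  step 12: ref 1 -> HIT, frames=[1,4] (faults so far: 9)
  step 13: ref 1 -> HIT, frames=[1,4] (faults so far: 9)
  LRU total faults: 9
--- Optimal ---
  step 0: ref 3 -> FAULT, frames=[3,-] (faults so far: 1)
  step 1: ref 2 -> FAULT, frames=[3,2] (faults so far: 2)
  step 2: ref 4 -> FAULT, evict 3, frames=[4,2] (faults so far: 3)
  step 3: ref 5 -> FAULT, evict 4, frames=[5,2] (faults so far: 4)
  step 4: ref 2 -> HIT, frames=[5,2] (faults so far: 4)
  step 5: ref 5 -> HIT, frames=[5,2] (faults so far: 4)
  step 6: ref 5 -> HIT, frames=[5,2] (faults so far: 4)
  step 7: ref 1 -> FAULT, evict 2, frames=[5,1] (faults so far: 5)
  step 8: ref 5 -> HIT, frames=[5,1] (faults so far: 5)
  step 9: ref 3 -> FAULT, evict 5, frames=[3,1] (faults so far: 6)
  step 10: ref 4 -> FAULT, evict 3, frames=[4,1] (faults so far: 7)
  step 11: ref 1 -> HIT, frames=[4,1] (faults so far: 7)
  step 12: ref 1 -> HIT, frames=[4,1] (faults so far: 7)
  step 13: ref 1 -> HIT, frames=[4,1] (faults so far: 7)
  Optimal total faults: 7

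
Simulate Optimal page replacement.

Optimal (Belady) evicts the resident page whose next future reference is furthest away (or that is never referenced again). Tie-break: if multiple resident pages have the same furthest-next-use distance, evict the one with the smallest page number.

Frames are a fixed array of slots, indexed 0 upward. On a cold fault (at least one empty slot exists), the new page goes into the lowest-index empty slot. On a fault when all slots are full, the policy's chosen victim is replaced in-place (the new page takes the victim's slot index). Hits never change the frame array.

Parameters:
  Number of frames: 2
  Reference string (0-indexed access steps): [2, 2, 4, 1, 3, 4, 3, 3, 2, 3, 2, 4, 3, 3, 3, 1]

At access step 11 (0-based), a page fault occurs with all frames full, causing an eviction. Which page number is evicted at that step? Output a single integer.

Step 0: ref 2 -> FAULT, frames=[2,-]
Step 1: ref 2 -> HIT, frames=[2,-]
Step 2: ref 4 -> FAULT, frames=[2,4]
Step 3: ref 1 -> FAULT, evict 2, frames=[1,4]
Step 4: ref 3 -> FAULT, evict 1, frames=[3,4]
Step 5: ref 4 -> HIT, frames=[3,4]
Step 6: ref 3 -> HIT, frames=[3,4]
Step 7: ref 3 -> HIT, frames=[3,4]
Step 8: ref 2 -> FAULT, evict 4, frames=[3,2]
Step 9: ref 3 -> HIT, frames=[3,2]
Step 10: ref 2 -> HIT, frames=[3,2]
Step 11: ref 4 -> FAULT, evict 2, frames=[3,4]
At step 11: evicted page 2

Answer: 2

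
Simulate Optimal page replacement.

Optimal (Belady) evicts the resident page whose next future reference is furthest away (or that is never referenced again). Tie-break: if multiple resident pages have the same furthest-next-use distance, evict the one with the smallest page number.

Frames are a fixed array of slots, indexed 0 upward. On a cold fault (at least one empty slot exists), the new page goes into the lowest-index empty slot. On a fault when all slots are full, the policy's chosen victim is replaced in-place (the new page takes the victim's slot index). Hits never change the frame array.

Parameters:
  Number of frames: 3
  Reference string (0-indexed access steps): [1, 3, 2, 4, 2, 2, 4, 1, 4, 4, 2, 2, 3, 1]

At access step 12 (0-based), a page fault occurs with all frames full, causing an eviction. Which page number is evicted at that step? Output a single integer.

Step 0: ref 1 -> FAULT, frames=[1,-,-]
Step 1: ref 3 -> FAULT, frames=[1,3,-]
Step 2: ref 2 -> FAULT, frames=[1,3,2]
Step 3: ref 4 -> FAULT, evict 3, frames=[1,4,2]
Step 4: ref 2 -> HIT, frames=[1,4,2]
Step 5: ref 2 -> HIT, frames=[1,4,2]
Step 6: ref 4 -> HIT, frames=[1,4,2]
Step 7: ref 1 -> HIT, frames=[1,4,2]
Step 8: ref 4 -> HIT, frames=[1,4,2]
Step 9: ref 4 -> HIT, frames=[1,4,2]
Step 10: ref 2 -> HIT, frames=[1,4,2]
Step 11: ref 2 -> HIT, frames=[1,4,2]
Step 12: ref 3 -> FAULT, evict 2, frames=[1,4,3]
At step 12: evicted page 2

Answer: 2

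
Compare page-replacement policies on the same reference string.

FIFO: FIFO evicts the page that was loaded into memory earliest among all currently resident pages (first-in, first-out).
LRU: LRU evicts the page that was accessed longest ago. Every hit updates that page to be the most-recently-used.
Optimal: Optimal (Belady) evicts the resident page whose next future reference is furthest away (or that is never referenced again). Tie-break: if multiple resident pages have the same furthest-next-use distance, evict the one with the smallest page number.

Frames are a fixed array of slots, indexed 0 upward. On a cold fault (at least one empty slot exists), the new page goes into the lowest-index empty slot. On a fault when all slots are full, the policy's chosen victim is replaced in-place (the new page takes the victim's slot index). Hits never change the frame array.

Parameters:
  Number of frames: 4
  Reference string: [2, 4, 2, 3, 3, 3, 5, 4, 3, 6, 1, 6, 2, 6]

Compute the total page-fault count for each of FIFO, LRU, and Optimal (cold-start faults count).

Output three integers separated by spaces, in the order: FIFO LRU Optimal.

Answer: 7 7 6

Derivation:
--- FIFO ---
  step 0: ref 2 -> FAULT, frames=[2,-,-,-] (faults so far: 1)
  step 1: ref 4 -> FAULT, frames=[2,4,-,-] (faults so far: 2)
  step 2: ref 2 -> HIT, frames=[2,4,-,-] (faults so far: 2)
  step 3: ref 3 -> FAULT, frames=[2,4,3,-] (faults so far: 3)
  step 4: ref 3 -> HIT, frames=[2,4,3,-] (faults so far: 3)
  step 5: ref 3 -> HIT, frames=[2,4,3,-] (faults so far: 3)
  step 6: ref 5 -> FAULT, frames=[2,4,3,5] (faults so far: 4)
  step 7: ref 4 -> HIT, frames=[2,4,3,5] (faults so far: 4)
  step 8: ref 3 -> HIT, frames=[2,4,3,5] (faults so far: 4)
  step 9: ref 6 -> FAULT, evict 2, frames=[6,4,3,5] (faults so far: 5)
  step 10: ref 1 -> FAULT, evict 4, frames=[6,1,3,5] (faults so far: 6)
  step 11: ref 6 -> HIT, frames=[6,1,3,5] (faults so far: 6)
  step 12: ref 2 -> FAULT, evict 3, frames=[6,1,2,5] (faults so far: 7)
  step 13: ref 6 -> HIT, frames=[6,1,2,5] (faults so far: 7)
  FIFO total faults: 7
--- LRU ---
  step 0: ref 2 -> FAULT, frames=[2,-,-,-] (faults so far: 1)
  step 1: ref 4 -> FAULT, frames=[2,4,-,-] (faults so far: 2)
  step 2: ref 2 -> HIT, frames=[2,4,-,-] (faults so far: 2)
  step 3: ref 3 -> FAULT, frames=[2,4,3,-] (faults so far: 3)
  step 4: ref 3 -> HIT, frames=[2,4,3,-] (faults so far: 3)
  step 5: ref 3 -> HIT, frames=[2,4,3,-] (faults so far: 3)
  step 6: ref 5 -> FAULT, frames=[2,4,3,5] (faults so far: 4)
  step 7: ref 4 -> HIT, frames=[2,4,3,5] (faults so far: 4)
  step 8: ref 3 -> HIT, frames=[2,4,3,5] (faults so far: 4)
  step 9: ref 6 -> FAULT, evict 2, frames=[6,4,3,5] (faults so far: 5)
  step 10: ref 1 -> FAULT, evict 5, frames=[6,4,3,1] (faults so far: 6)
  step 11: ref 6 -> HIT, frames=[6,4,3,1] (faults so far: 6)
  step 12: ref 2 -> FAULT, evict 4, frames=[6,2,3,1] (faults so far: 7)
  step 13: ref 6 -> HIT, frames=[6,2,3,1] (faults so far: 7)
  LRU total faults: 7
--- Optimal ---
  step 0: ref 2 -> FAULT, frames=[2,-,-,-] (faults so far: 1)
  step 1: ref 4 -> FAULT, frames=[2,4,-,-] (faults so far: 2)
  step 2: ref 2 -> HIT, frames=[2,4,-,-] (faults so far: 2)
  step 3: ref 3 -> FAULT, frames=[2,4,3,-] (faults so far: 3)
  step 4: ref 3 -> HIT, frames=[2,4,3,-] (faults so far: 3)
  step 5: ref 3 -> HIT, frames=[2,4,3,-] (faults so far: 3)
  step 6: ref 5 -> FAULT, frames=[2,4,3,5] (faults so far: 4)
  step 7: ref 4 -> HIT, frames=[2,4,3,5] (faults so far: 4)
  step 8: ref 3 -> HIT, frames=[2,4,3,5] (faults so far: 4)
  step 9: ref 6 -> FAULT, evict 3, frames=[2,4,6,5] (faults so far: 5)
  step 10: ref 1 -> FAULT, evict 4, frames=[2,1,6,5] (faults so far: 6)
  step 11: ref 6 -> HIT, frames=[2,1,6,5] (faults so far: 6)
  step 12: ref 2 -> HIT, frames=[2,1,6,5] (faults so far: 6)
  step 13: ref 6 -> HIT, frames=[2,1,6,5] (faults so far: 6)
  Optimal total faults: 6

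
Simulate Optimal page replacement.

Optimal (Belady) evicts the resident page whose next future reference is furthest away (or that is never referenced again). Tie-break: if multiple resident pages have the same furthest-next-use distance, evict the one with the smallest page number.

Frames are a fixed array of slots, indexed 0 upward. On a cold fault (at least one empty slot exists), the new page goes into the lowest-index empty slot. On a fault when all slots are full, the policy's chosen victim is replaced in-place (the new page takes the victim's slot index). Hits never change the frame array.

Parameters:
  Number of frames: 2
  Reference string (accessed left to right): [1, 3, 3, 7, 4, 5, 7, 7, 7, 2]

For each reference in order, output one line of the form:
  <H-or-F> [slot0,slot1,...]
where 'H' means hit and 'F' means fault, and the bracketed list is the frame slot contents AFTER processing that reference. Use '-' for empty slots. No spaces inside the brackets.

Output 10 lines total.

F [1,-]
F [1,3]
H [1,3]
F [7,3]
F [7,4]
F [7,5]
H [7,5]
H [7,5]
H [7,5]
F [7,2]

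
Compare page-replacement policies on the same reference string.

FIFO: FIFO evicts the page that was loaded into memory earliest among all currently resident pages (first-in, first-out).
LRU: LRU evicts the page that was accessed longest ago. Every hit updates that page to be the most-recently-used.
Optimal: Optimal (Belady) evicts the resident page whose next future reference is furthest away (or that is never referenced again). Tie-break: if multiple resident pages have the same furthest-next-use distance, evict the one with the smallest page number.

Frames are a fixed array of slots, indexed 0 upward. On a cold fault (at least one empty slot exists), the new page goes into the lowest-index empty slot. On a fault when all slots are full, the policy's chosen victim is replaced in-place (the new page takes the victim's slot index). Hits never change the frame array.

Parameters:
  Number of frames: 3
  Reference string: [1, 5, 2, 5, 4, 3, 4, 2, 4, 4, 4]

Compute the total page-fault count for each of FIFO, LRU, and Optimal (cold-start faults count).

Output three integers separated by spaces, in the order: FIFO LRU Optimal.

Answer: 5 6 5

Derivation:
--- FIFO ---
  step 0: ref 1 -> FAULT, frames=[1,-,-] (faults so far: 1)
  step 1: ref 5 -> FAULT, frames=[1,5,-] (faults so far: 2)
  step 2: ref 2 -> FAULT, frames=[1,5,2] (faults so far: 3)
  step 3: ref 5 -> HIT, frames=[1,5,2] (faults so far: 3)
  step 4: ref 4 -> FAULT, evict 1, frames=[4,5,2] (faults so far: 4)
  step 5: ref 3 -> FAULT, evict 5, frames=[4,3,2] (faults so far: 5)
  step 6: ref 4 -> HIT, frames=[4,3,2] (faults so far: 5)
  step 7: ref 2 -> HIT, frames=[4,3,2] (faults so far: 5)
  step 8: ref 4 -> HIT, frames=[4,3,2] (faults so far: 5)
  step 9: ref 4 -> HIT, frames=[4,3,2] (faults so far: 5)
  step 10: ref 4 -> HIT, frames=[4,3,2] (faults so far: 5)
  FIFO total faults: 5
--- LRU ---
  step 0: ref 1 -> FAULT, frames=[1,-,-] (faults so far: 1)
  step 1: ref 5 -> FAULT, frames=[1,5,-] (faults so far: 2)
  step 2: ref 2 -> FAULT, frames=[1,5,2] (faults so far: 3)
  step 3: ref 5 -> HIT, frames=[1,5,2] (faults so far: 3)
  step 4: ref 4 -> FAULT, evict 1, frames=[4,5,2] (faults so far: 4)
  step 5: ref 3 -> FAULT, evict 2, frames=[4,5,3] (faults so far: 5)
  step 6: ref 4 -> HIT, frames=[4,5,3] (faults so far: 5)
  step 7: ref 2 -> FAULT, evict 5, frames=[4,2,3] (faults so far: 6)
  step 8: ref 4 -> HIT, frames=[4,2,3] (faults so far: 6)
  step 9: ref 4 -> HIT, frames=[4,2,3] (faults so far: 6)
  step 10: ref 4 -> HIT, frames=[4,2,3] (faults so far: 6)
  LRU total faults: 6
--- Optimal ---
  step 0: ref 1 -> FAULT, frames=[1,-,-] (faults so far: 1)
  step 1: ref 5 -> FAULT, frames=[1,5,-] (faults so far: 2)
  step 2: ref 2 -> FAULT, frames=[1,5,2] (faults so far: 3)
  step 3: ref 5 -> HIT, frames=[1,5,2] (faults so far: 3)
  step 4: ref 4 -> FAULT, evict 1, frames=[4,5,2] (faults so far: 4)
  step 5: ref 3 -> FAULT, evict 5, frames=[4,3,2] (faults so far: 5)
  step 6: ref 4 -> HIT, frames=[4,3,2] (faults so far: 5)
  step 7: ref 2 -> HIT, frames=[4,3,2] (faults so far: 5)
  step 8: ref 4 -> HIT, frames=[4,3,2] (faults so far: 5)
  step 9: ref 4 -> HIT, frames=[4,3,2] (faults so far: 5)
  step 10: ref 4 -> HIT, frames=[4,3,2] (faults so far: 5)
  Optimal total faults: 5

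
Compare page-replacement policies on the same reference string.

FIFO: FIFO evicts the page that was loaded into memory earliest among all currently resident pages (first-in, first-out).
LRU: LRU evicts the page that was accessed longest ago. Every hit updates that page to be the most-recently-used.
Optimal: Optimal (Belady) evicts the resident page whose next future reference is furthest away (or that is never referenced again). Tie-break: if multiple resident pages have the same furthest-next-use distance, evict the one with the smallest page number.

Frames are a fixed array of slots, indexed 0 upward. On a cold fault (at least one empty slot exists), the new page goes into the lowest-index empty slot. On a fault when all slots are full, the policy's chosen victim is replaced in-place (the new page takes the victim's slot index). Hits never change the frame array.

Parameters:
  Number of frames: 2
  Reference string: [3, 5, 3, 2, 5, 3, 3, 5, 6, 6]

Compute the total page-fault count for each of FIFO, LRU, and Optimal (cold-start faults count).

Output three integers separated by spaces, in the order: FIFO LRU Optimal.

--- FIFO ---
  step 0: ref 3 -> FAULT, frames=[3,-] (faults so far: 1)
  step 1: ref 5 -> FAULT, frames=[3,5] (faults so far: 2)
  step 2: ref 3 -> HIT, frames=[3,5] (faults so far: 2)
  step 3: ref 2 -> FAULT, evict 3, frames=[2,5] (faults so far: 3)
  step 4: ref 5 -> HIT, frames=[2,5] (faults so far: 3)
  step 5: ref 3 -> FAULT, evict 5, frames=[2,3] (faults so far: 4)
  step 6: ref 3 -> HIT, frames=[2,3] (faults so far: 4)
  step 7: ref 5 -> FAULT, evict 2, frames=[5,3] (faults so far: 5)
  step 8: ref 6 -> FAULT, evict 3, frames=[5,6] (faults so far: 6)
  step 9: ref 6 -> HIT, frames=[5,6] (faults so far: 6)
  FIFO total faults: 6
--- LRU ---
  step 0: ref 3 -> FAULT, frames=[3,-] (faults so far: 1)
  step 1: ref 5 -> FAULT, frames=[3,5] (faults so far: 2)
  step 2: ref 3 -> HIT, frames=[3,5] (faults so far: 2)
  step 3: ref 2 -> FAULT, evict 5, frames=[3,2] (faults so far: 3)
  step 4: ref 5 -> FAULT, evict 3, frames=[5,2] (faults so far: 4)
  step 5: ref 3 -> FAULT, evict 2, frames=[5,3] (faults so far: 5)
  step 6: ref 3 -> HIT, frames=[5,3] (faults so far: 5)
  step 7: ref 5 -> HIT, frames=[5,3] (faults so far: 5)
  step 8: ref 6 -> FAULT, evict 3, frames=[5,6] (faults so far: 6)
  step 9: ref 6 -> HIT, frames=[5,6] (faults so far: 6)
  LRU total faults: 6
--- Optimal ---
  step 0: ref 3 -> FAULT, frames=[3,-] (faults so far: 1)
  step 1: ref 5 -> FAULT, frames=[3,5] (faults so far: 2)
  step 2: ref 3 -> HIT, frames=[3,5] (faults so far: 2)
  step 3: ref 2 -> FAULT, evict 3, frames=[2,5] (faults so far: 3)
  step 4: ref 5 -> HIT, frames=[2,5] (faults so far: 3)
  step 5: ref 3 -> FAULT, evict 2, frames=[3,5] (faults so far: 4)
  step 6: ref 3 -> HIT, frames=[3,5] (faults so far: 4)
  step 7: ref 5 -> HIT, frames=[3,5] (faults so far: 4)
  step 8: ref 6 -> FAULT, evict 3, frames=[6,5] (faults so far: 5)
  step 9: ref 6 -> HIT, frames=[6,5] (faults so far: 5)
  Optimal total faults: 5

Answer: 6 6 5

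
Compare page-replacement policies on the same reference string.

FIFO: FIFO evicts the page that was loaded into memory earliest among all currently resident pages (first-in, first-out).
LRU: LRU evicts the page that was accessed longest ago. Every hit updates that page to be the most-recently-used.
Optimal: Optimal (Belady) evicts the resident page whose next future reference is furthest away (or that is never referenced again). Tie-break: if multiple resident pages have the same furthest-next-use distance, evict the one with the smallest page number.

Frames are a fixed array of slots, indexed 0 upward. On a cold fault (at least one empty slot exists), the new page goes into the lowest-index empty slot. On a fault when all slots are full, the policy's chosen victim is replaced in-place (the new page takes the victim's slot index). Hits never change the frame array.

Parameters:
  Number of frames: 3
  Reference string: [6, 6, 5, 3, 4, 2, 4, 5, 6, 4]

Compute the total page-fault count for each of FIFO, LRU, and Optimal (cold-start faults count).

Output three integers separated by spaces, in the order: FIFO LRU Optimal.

--- FIFO ---
  step 0: ref 6 -> FAULT, frames=[6,-,-] (faults so far: 1)
  step 1: ref 6 -> HIT, frames=[6,-,-] (faults so far: 1)
  step 2: ref 5 -> FAULT, frames=[6,5,-] (faults so far: 2)
  step 3: ref 3 -> FAULT, frames=[6,5,3] (faults so far: 3)
  step 4: ref 4 -> FAULT, evict 6, frames=[4,5,3] (faults so far: 4)
  step 5: ref 2 -> FAULT, evict 5, frames=[4,2,3] (faults so far: 5)
  step 6: ref 4 -> HIT, frames=[4,2,3] (faults so far: 5)
  step 7: ref 5 -> FAULT, evict 3, frames=[4,2,5] (faults so far: 6)
  step 8: ref 6 -> FAULT, evict 4, frames=[6,2,5] (faults so far: 7)
  step 9: ref 4 -> FAULT, evict 2, frames=[6,4,5] (faults so far: 8)
  FIFO total faults: 8
--- LRU ---
  step 0: ref 6 -> FAULT, frames=[6,-,-] (faults so far: 1)
  step 1: ref 6 -> HIT, frames=[6,-,-] (faults so far: 1)
  step 2: ref 5 -> FAULT, frames=[6,5,-] (faults so far: 2)
  step 3: ref 3 -> FAULT, frames=[6,5,3] (faults so far: 3)
  step 4: ref 4 -> FAULT, evict 6, frames=[4,5,3] (faults so far: 4)
  step 5: ref 2 -> FAULT, evict 5, frames=[4,2,3] (faults so far: 5)
  step 6: ref 4 -> HIT, frames=[4,2,3] (faults so far: 5)
  step 7: ref 5 -> FAULT, evict 3, frames=[4,2,5] (faults so far: 6)
  step 8: ref 6 -> FAULT, evict 2, frames=[4,6,5] (faults so far: 7)
  step 9: ref 4 -> HIT, frames=[4,6,5] (faults so far: 7)
  LRU total faults: 7
--- Optimal ---
  step 0: ref 6 -> FAULT, frames=[6,-,-] (faults so far: 1)
  step 1: ref 6 -> HIT, frames=[6,-,-] (faults so far: 1)
  step 2: ref 5 -> FAULT, frames=[6,5,-] (faults so far: 2)
  step 3: ref 3 -> FAULT, frames=[6,5,3] (faults so far: 3)
  step 4: ref 4 -> FAULT, evict 3, frames=[6,5,4] (faults so far: 4)
  step 5: ref 2 -> FAULT, evict 6, frames=[2,5,4] (faults so far: 5)
  step 6: ref 4 -> HIT, frames=[2,5,4] (faults so far: 5)
  step 7: ref 5 -> HIT, frames=[2,5,4] (faults so far: 5)
  step 8: ref 6 -> FAULT, evict 2, frames=[6,5,4] (faults so far: 6)
  step 9: ref 4 -> HIT, frames=[6,5,4] (faults so far: 6)
  Optimal total faults: 6

Answer: 8 7 6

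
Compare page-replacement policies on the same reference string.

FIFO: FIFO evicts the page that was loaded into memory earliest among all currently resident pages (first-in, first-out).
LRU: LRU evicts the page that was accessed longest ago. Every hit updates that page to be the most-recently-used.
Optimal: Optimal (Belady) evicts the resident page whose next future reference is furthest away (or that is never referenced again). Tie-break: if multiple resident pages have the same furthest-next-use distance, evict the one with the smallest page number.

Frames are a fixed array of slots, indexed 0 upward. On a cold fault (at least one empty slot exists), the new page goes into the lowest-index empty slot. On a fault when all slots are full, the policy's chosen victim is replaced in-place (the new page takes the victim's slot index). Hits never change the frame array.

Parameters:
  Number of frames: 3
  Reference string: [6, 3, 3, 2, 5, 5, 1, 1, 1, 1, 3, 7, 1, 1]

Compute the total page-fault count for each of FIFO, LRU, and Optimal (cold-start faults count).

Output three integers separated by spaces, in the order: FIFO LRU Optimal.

Answer: 7 7 6

Derivation:
--- FIFO ---
  step 0: ref 6 -> FAULT, frames=[6,-,-] (faults so far: 1)
  step 1: ref 3 -> FAULT, frames=[6,3,-] (faults so far: 2)
  step 2: ref 3 -> HIT, frames=[6,3,-] (faults so far: 2)
  step 3: ref 2 -> FAULT, frames=[6,3,2] (faults so far: 3)
  step 4: ref 5 -> FAULT, evict 6, frames=[5,3,2] (faults so far: 4)
  step 5: ref 5 -> HIT, frames=[5,3,2] (faults so far: 4)
  step 6: ref 1 -> FAULT, evict 3, frames=[5,1,2] (faults so far: 5)
  step 7: ref 1 -> HIT, frames=[5,1,2] (faults so far: 5)
  step 8: ref 1 -> HIT, frames=[5,1,2] (faults so far: 5)
  step 9: ref 1 -> HIT, frames=[5,1,2] (faults so far: 5)
  step 10: ref 3 -> FAULT, evict 2, frames=[5,1,3] (faults so far: 6)
  step 11: ref 7 -> FAULT, evict 5, frames=[7,1,3] (faults so far: 7)
  step 12: ref 1 -> HIT, frames=[7,1,3] (faults so far: 7)
  step 13: ref 1 -> HIT, frames=[7,1,3] (faults so far: 7)
  FIFO total faults: 7
--- LRU ---
  step 0: ref 6 -> FAULT, frames=[6,-,-] (faults so far: 1)
  step 1: ref 3 -> FAULT, frames=[6,3,-] (faults so far: 2)
  step 2: ref 3 -> HIT, frames=[6,3,-] (faults so far: 2)
  step 3: ref 2 -> FAULT, frames=[6,3,2] (faults so far: 3)
  step 4: ref 5 -> FAULT, evict 6, frames=[5,3,2] (faults so far: 4)
  step 5: ref 5 -> HIT, frames=[5,3,2] (faults so far: 4)
  step 6: ref 1 -> FAULT, evict 3, frames=[5,1,2] (faults so far: 5)
  step 7: ref 1 -> HIT, frames=[5,1,2] (faults so far: 5)
  step 8: ref 1 -> HIT, frames=[5,1,2] (faults so far: 5)
  step 9: ref 1 -> HIT, frames=[5,1,2] (faults so far: 5)
  step 10: ref 3 -> FAULT, evict 2, frames=[5,1,3] (faults so far: 6)
  step 11: ref 7 -> FAULT, evict 5, frames=[7,1,3] (faults so far: 7)
  step 12: ref 1 -> HIT, frames=[7,1,3] (faults so far: 7)
  step 13: ref 1 -> HIT, frames=[7,1,3] (faults so far: 7)
  LRU total faults: 7
--- Optimal ---
  step 0: ref 6 -> FAULT, frames=[6,-,-] (faults so far: 1)
  step 1: ref 3 -> FAULT, frames=[6,3,-] (faults so far: 2)
  step 2: ref 3 -> HIT, frames=[6,3,-] (faults so far: 2)
  step 3: ref 2 -> FAULT, frames=[6,3,2] (faults so far: 3)
  step 4: ref 5 -> FAULT, evict 2, frames=[6,3,5] (faults so far: 4)
  step 5: ref 5 -> HIT, frames=[6,3,5] (faults so far: 4)
  step 6: ref 1 -> FAULT, evict 5, frames=[6,3,1] (faults so far: 5)
  step 7: ref 1 -> HIT, frames=[6,3,1] (faults so far: 5)
  step 8: ref 1 -> HIT, frames=[6,3,1] (faults so far: 5)
  step 9: ref 1 -> HIT, frames=[6,3,1] (faults so far: 5)
  step 10: ref 3 -> HIT, frames=[6,3,1] (faults so far: 5)
  step 11: ref 7 -> FAULT, evict 3, frames=[6,7,1] (faults so far: 6)
  step 12: ref 1 -> HIT, frames=[6,7,1] (faults so far: 6)
  step 13: ref 1 -> HIT, frames=[6,7,1] (faults so far: 6)
  Optimal total faults: 6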